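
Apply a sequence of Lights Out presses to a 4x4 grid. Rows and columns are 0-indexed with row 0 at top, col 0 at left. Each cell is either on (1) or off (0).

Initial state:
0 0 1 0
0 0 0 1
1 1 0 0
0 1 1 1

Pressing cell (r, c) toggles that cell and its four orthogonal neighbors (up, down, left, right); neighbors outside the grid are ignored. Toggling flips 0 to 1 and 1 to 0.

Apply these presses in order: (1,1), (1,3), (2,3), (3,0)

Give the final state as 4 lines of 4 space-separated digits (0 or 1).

Answer: 0 1 1 1
1 1 0 1
0 0 1 0
1 0 1 0

Derivation:
After press 1 at (1,1):
0 1 1 0
1 1 1 1
1 0 0 0
0 1 1 1

After press 2 at (1,3):
0 1 1 1
1 1 0 0
1 0 0 1
0 1 1 1

After press 3 at (2,3):
0 1 1 1
1 1 0 1
1 0 1 0
0 1 1 0

After press 4 at (3,0):
0 1 1 1
1 1 0 1
0 0 1 0
1 0 1 0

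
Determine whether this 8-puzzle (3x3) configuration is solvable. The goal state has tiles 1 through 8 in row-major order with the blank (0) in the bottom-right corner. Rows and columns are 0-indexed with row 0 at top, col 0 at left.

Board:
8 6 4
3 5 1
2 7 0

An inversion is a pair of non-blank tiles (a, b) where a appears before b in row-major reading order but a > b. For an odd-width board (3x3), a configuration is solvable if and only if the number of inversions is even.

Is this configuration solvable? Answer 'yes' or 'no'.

Answer: no

Derivation:
Inversions (pairs i<j in row-major order where tile[i] > tile[j] > 0): 19
19 is odd, so the puzzle is not solvable.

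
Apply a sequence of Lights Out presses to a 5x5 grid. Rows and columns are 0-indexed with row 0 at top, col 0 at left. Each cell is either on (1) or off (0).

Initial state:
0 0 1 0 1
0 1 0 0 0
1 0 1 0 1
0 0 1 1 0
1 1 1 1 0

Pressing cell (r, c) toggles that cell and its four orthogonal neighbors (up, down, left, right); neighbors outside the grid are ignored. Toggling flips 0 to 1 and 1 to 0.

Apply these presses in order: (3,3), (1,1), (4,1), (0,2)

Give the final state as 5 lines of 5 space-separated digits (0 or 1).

Answer: 0 0 0 1 1
1 0 0 0 0
1 1 1 1 1
0 1 0 0 1
0 0 0 0 0

Derivation:
After press 1 at (3,3):
0 0 1 0 1
0 1 0 0 0
1 0 1 1 1
0 0 0 0 1
1 1 1 0 0

After press 2 at (1,1):
0 1 1 0 1
1 0 1 0 0
1 1 1 1 1
0 0 0 0 1
1 1 1 0 0

After press 3 at (4,1):
0 1 1 0 1
1 0 1 0 0
1 1 1 1 1
0 1 0 0 1
0 0 0 0 0

After press 4 at (0,2):
0 0 0 1 1
1 0 0 0 0
1 1 1 1 1
0 1 0 0 1
0 0 0 0 0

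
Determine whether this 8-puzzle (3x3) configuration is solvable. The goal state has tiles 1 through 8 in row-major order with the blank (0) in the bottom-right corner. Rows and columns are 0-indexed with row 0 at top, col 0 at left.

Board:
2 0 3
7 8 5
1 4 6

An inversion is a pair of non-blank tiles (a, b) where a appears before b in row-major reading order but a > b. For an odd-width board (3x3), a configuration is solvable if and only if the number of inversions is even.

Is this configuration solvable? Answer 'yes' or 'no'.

Answer: yes

Derivation:
Inversions (pairs i<j in row-major order where tile[i] > tile[j] > 0): 12
12 is even, so the puzzle is solvable.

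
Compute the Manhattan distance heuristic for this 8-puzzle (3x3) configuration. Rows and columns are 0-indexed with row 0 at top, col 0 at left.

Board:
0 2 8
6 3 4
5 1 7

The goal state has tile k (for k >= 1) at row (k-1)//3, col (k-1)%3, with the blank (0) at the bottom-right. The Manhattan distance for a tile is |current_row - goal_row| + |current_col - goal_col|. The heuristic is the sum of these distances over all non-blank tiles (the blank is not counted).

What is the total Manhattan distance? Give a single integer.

Tile 2: at (0,1), goal (0,1), distance |0-0|+|1-1| = 0
Tile 8: at (0,2), goal (2,1), distance |0-2|+|2-1| = 3
Tile 6: at (1,0), goal (1,2), distance |1-1|+|0-2| = 2
Tile 3: at (1,1), goal (0,2), distance |1-0|+|1-2| = 2
Tile 4: at (1,2), goal (1,0), distance |1-1|+|2-0| = 2
Tile 5: at (2,0), goal (1,1), distance |2-1|+|0-1| = 2
Tile 1: at (2,1), goal (0,0), distance |2-0|+|1-0| = 3
Tile 7: at (2,2), goal (2,0), distance |2-2|+|2-0| = 2
Sum: 0 + 3 + 2 + 2 + 2 + 2 + 3 + 2 = 16

Answer: 16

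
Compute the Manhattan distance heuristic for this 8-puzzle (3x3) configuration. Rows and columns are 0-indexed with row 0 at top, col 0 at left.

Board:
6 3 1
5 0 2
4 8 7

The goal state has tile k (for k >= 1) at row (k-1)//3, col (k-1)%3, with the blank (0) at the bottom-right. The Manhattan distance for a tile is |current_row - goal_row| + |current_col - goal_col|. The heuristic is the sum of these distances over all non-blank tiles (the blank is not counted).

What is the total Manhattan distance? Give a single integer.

Tile 6: (0,0)->(1,2) = 3
Tile 3: (0,1)->(0,2) = 1
Tile 1: (0,2)->(0,0) = 2
Tile 5: (1,0)->(1,1) = 1
Tile 2: (1,2)->(0,1) = 2
Tile 4: (2,0)->(1,0) = 1
Tile 8: (2,1)->(2,1) = 0
Tile 7: (2,2)->(2,0) = 2
Sum: 3 + 1 + 2 + 1 + 2 + 1 + 0 + 2 = 12

Answer: 12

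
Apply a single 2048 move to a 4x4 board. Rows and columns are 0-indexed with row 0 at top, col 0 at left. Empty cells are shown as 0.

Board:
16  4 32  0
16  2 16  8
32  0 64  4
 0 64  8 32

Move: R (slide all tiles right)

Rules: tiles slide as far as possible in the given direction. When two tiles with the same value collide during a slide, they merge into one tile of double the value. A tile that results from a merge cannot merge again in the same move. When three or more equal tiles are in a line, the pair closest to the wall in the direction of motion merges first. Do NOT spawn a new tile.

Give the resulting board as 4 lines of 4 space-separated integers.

Answer:  0 16  4 32
16  2 16  8
 0 32 64  4
 0 64  8 32

Derivation:
Slide right:
row 0: [16, 4, 32, 0] -> [0, 16, 4, 32]
row 1: [16, 2, 16, 8] -> [16, 2, 16, 8]
row 2: [32, 0, 64, 4] -> [0, 32, 64, 4]
row 3: [0, 64, 8, 32] -> [0, 64, 8, 32]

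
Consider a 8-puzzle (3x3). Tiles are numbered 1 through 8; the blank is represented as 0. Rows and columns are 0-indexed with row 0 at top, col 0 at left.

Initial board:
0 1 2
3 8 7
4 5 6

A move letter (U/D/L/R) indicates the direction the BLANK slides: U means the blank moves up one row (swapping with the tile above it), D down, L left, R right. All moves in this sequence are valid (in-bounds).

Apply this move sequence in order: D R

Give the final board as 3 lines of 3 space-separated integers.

After move 1 (D):
3 1 2
0 8 7
4 5 6

After move 2 (R):
3 1 2
8 0 7
4 5 6

Answer: 3 1 2
8 0 7
4 5 6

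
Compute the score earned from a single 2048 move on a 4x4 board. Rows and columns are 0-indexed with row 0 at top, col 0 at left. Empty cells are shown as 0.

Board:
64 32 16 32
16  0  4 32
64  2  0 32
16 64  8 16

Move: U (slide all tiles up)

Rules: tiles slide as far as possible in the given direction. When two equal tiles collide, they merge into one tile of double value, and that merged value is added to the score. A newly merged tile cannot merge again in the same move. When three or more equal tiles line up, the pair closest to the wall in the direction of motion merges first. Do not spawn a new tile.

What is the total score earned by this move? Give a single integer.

Answer: 64

Derivation:
Slide up:
col 0: [64, 16, 64, 16] -> [64, 16, 64, 16]  score +0 (running 0)
col 1: [32, 0, 2, 64] -> [32, 2, 64, 0]  score +0 (running 0)
col 2: [16, 4, 0, 8] -> [16, 4, 8, 0]  score +0 (running 0)
col 3: [32, 32, 32, 16] -> [64, 32, 16, 0]  score +64 (running 64)
Board after move:
64 32 16 64
16  2  4 32
64 64  8 16
16  0  0  0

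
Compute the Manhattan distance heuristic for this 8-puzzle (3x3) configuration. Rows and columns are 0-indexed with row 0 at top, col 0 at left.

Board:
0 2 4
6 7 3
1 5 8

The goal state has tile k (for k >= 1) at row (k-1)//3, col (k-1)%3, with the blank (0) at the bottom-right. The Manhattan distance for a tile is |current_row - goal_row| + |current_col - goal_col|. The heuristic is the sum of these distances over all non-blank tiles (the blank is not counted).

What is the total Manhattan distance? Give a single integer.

Answer: 12

Derivation:
Tile 2: (0,1)->(0,1) = 0
Tile 4: (0,2)->(1,0) = 3
Tile 6: (1,0)->(1,2) = 2
Tile 7: (1,1)->(2,0) = 2
Tile 3: (1,2)->(0,2) = 1
Tile 1: (2,0)->(0,0) = 2
Tile 5: (2,1)->(1,1) = 1
Tile 8: (2,2)->(2,1) = 1
Sum: 0 + 3 + 2 + 2 + 1 + 2 + 1 + 1 = 12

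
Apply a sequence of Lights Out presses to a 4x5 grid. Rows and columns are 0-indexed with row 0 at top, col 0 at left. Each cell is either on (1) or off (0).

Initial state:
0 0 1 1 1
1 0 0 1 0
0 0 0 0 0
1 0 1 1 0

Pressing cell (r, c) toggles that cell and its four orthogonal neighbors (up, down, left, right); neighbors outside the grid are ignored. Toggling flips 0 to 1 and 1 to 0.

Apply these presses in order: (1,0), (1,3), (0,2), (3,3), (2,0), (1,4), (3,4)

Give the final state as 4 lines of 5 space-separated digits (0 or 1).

After press 1 at (1,0):
1 0 1 1 1
0 1 0 1 0
1 0 0 0 0
1 0 1 1 0

After press 2 at (1,3):
1 0 1 0 1
0 1 1 0 1
1 0 0 1 0
1 0 1 1 0

After press 3 at (0,2):
1 1 0 1 1
0 1 0 0 1
1 0 0 1 0
1 0 1 1 0

After press 4 at (3,3):
1 1 0 1 1
0 1 0 0 1
1 0 0 0 0
1 0 0 0 1

After press 5 at (2,0):
1 1 0 1 1
1 1 0 0 1
0 1 0 0 0
0 0 0 0 1

After press 6 at (1,4):
1 1 0 1 0
1 1 0 1 0
0 1 0 0 1
0 0 0 0 1

After press 7 at (3,4):
1 1 0 1 0
1 1 0 1 0
0 1 0 0 0
0 0 0 1 0

Answer: 1 1 0 1 0
1 1 0 1 0
0 1 0 0 0
0 0 0 1 0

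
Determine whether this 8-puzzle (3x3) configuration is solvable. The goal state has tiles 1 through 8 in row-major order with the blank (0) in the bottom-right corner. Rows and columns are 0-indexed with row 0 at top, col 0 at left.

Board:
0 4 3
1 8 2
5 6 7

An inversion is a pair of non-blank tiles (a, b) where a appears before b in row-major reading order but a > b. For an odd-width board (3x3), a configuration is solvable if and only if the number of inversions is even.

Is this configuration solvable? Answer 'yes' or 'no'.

Inversions (pairs i<j in row-major order where tile[i] > tile[j] > 0): 9
9 is odd, so the puzzle is not solvable.

Answer: no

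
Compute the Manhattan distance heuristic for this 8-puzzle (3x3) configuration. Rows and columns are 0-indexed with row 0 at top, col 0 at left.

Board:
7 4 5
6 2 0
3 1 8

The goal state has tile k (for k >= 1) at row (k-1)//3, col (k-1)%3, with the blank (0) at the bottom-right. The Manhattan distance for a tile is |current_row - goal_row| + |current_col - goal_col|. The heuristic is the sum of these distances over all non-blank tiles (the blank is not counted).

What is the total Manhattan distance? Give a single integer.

Tile 7: (0,0)->(2,0) = 2
Tile 4: (0,1)->(1,0) = 2
Tile 5: (0,2)->(1,1) = 2
Tile 6: (1,0)->(1,2) = 2
Tile 2: (1,1)->(0,1) = 1
Tile 3: (2,0)->(0,2) = 4
Tile 1: (2,1)->(0,0) = 3
Tile 8: (2,2)->(2,1) = 1
Sum: 2 + 2 + 2 + 2 + 1 + 4 + 3 + 1 = 17

Answer: 17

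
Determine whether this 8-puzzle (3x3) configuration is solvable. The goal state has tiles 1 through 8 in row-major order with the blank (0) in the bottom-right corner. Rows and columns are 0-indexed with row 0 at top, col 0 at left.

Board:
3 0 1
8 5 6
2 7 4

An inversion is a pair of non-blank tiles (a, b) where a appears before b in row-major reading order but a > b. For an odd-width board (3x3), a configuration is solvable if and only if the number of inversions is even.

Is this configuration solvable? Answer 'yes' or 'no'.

Inversions (pairs i<j in row-major order where tile[i] > tile[j] > 0): 12
12 is even, so the puzzle is solvable.

Answer: yes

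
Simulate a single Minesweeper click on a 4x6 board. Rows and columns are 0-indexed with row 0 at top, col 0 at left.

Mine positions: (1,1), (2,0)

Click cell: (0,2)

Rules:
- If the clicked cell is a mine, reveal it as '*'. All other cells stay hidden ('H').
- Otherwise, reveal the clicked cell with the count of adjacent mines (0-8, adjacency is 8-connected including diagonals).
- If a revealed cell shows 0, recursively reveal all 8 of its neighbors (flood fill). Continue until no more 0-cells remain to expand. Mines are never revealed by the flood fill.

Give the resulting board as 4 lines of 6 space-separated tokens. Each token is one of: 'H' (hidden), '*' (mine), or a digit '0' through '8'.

H H 1 H H H
H H H H H H
H H H H H H
H H H H H H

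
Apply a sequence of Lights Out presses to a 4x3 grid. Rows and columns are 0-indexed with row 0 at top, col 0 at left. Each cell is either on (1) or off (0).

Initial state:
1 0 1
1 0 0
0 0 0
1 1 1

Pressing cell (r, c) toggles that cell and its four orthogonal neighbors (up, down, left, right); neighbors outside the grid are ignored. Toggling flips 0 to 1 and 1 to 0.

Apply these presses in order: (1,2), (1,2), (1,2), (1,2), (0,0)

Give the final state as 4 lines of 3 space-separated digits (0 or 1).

After press 1 at (1,2):
1 0 0
1 1 1
0 0 1
1 1 1

After press 2 at (1,2):
1 0 1
1 0 0
0 0 0
1 1 1

After press 3 at (1,2):
1 0 0
1 1 1
0 0 1
1 1 1

After press 4 at (1,2):
1 0 1
1 0 0
0 0 0
1 1 1

After press 5 at (0,0):
0 1 1
0 0 0
0 0 0
1 1 1

Answer: 0 1 1
0 0 0
0 0 0
1 1 1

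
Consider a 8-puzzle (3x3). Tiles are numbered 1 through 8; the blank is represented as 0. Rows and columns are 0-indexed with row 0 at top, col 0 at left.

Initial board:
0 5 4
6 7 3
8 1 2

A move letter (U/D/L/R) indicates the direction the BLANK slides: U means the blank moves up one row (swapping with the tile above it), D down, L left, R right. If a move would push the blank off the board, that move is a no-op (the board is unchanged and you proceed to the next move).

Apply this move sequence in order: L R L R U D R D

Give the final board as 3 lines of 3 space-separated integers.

After move 1 (L):
0 5 4
6 7 3
8 1 2

After move 2 (R):
5 0 4
6 7 3
8 1 2

After move 3 (L):
0 5 4
6 7 3
8 1 2

After move 4 (R):
5 0 4
6 7 3
8 1 2

After move 5 (U):
5 0 4
6 7 3
8 1 2

After move 6 (D):
5 7 4
6 0 3
8 1 2

After move 7 (R):
5 7 4
6 3 0
8 1 2

After move 8 (D):
5 7 4
6 3 2
8 1 0

Answer: 5 7 4
6 3 2
8 1 0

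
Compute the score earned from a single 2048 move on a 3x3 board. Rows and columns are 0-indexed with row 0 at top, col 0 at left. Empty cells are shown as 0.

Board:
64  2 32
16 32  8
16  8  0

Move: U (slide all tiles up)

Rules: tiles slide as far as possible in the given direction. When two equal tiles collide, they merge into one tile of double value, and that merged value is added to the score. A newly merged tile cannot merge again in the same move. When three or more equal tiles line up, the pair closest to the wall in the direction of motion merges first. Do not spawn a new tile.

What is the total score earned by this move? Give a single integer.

Slide up:
col 0: [64, 16, 16] -> [64, 32, 0]  score +32 (running 32)
col 1: [2, 32, 8] -> [2, 32, 8]  score +0 (running 32)
col 2: [32, 8, 0] -> [32, 8, 0]  score +0 (running 32)
Board after move:
64  2 32
32 32  8
 0  8  0

Answer: 32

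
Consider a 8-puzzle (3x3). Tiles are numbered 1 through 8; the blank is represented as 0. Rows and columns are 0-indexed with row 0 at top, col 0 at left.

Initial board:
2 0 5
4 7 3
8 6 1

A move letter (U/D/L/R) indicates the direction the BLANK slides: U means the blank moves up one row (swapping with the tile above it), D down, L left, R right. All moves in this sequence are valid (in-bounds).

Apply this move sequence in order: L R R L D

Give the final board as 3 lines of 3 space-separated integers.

After move 1 (L):
0 2 5
4 7 3
8 6 1

After move 2 (R):
2 0 5
4 7 3
8 6 1

After move 3 (R):
2 5 0
4 7 3
8 6 1

After move 4 (L):
2 0 5
4 7 3
8 6 1

After move 5 (D):
2 7 5
4 0 3
8 6 1

Answer: 2 7 5
4 0 3
8 6 1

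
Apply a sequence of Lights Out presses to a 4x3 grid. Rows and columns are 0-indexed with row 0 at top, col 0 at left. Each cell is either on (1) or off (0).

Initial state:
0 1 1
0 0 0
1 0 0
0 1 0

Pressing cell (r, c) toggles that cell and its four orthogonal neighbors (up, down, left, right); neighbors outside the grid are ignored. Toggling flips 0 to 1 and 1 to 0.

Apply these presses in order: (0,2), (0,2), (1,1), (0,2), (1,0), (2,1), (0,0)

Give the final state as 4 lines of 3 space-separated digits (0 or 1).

After press 1 at (0,2):
0 0 0
0 0 1
1 0 0
0 1 0

After press 2 at (0,2):
0 1 1
0 0 0
1 0 0
0 1 0

After press 3 at (1,1):
0 0 1
1 1 1
1 1 0
0 1 0

After press 4 at (0,2):
0 1 0
1 1 0
1 1 0
0 1 0

After press 5 at (1,0):
1 1 0
0 0 0
0 1 0
0 1 0

After press 6 at (2,1):
1 1 0
0 1 0
1 0 1
0 0 0

After press 7 at (0,0):
0 0 0
1 1 0
1 0 1
0 0 0

Answer: 0 0 0
1 1 0
1 0 1
0 0 0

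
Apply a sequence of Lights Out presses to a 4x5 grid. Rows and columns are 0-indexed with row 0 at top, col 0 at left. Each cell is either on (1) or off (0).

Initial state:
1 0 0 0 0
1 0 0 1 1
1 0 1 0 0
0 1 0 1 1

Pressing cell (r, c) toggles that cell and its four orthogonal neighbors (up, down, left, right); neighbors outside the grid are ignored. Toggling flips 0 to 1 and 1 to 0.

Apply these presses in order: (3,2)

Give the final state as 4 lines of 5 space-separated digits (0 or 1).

Answer: 1 0 0 0 0
1 0 0 1 1
1 0 0 0 0
0 0 1 0 1

Derivation:
After press 1 at (3,2):
1 0 0 0 0
1 0 0 1 1
1 0 0 0 0
0 0 1 0 1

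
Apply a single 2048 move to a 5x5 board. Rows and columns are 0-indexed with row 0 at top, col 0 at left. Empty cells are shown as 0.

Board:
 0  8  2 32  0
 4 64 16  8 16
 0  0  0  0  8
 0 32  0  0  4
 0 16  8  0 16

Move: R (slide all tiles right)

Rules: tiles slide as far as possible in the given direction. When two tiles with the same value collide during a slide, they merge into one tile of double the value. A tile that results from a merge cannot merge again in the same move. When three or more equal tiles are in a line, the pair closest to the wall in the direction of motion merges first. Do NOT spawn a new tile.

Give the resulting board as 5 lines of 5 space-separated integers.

Answer:  0  0  8  2 32
 4 64 16  8 16
 0  0  0  0  8
 0  0  0 32  4
 0  0 16  8 16

Derivation:
Slide right:
row 0: [0, 8, 2, 32, 0] -> [0, 0, 8, 2, 32]
row 1: [4, 64, 16, 8, 16] -> [4, 64, 16, 8, 16]
row 2: [0, 0, 0, 0, 8] -> [0, 0, 0, 0, 8]
row 3: [0, 32, 0, 0, 4] -> [0, 0, 0, 32, 4]
row 4: [0, 16, 8, 0, 16] -> [0, 0, 16, 8, 16]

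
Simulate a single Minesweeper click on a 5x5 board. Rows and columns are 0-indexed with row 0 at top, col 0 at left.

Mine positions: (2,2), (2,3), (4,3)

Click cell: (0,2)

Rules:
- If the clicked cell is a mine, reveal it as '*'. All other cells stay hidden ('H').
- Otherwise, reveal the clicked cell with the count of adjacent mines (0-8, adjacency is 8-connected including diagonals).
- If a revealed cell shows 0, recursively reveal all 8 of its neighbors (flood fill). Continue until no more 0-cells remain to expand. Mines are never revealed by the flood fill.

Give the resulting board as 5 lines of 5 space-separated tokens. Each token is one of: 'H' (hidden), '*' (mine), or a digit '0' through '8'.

0 0 0 0 0
0 1 2 2 1
0 1 H H H
0 1 3 H H
0 0 1 H H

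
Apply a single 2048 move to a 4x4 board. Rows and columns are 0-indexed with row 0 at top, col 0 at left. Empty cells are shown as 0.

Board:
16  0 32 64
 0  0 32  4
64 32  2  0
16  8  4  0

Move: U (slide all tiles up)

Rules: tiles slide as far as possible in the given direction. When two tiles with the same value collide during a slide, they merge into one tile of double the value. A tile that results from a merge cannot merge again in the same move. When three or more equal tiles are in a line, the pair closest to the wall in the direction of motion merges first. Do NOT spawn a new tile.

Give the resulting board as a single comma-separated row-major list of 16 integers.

Answer: 16, 32, 64, 64, 64, 8, 2, 4, 16, 0, 4, 0, 0, 0, 0, 0

Derivation:
Slide up:
col 0: [16, 0, 64, 16] -> [16, 64, 16, 0]
col 1: [0, 0, 32, 8] -> [32, 8, 0, 0]
col 2: [32, 32, 2, 4] -> [64, 2, 4, 0]
col 3: [64, 4, 0, 0] -> [64, 4, 0, 0]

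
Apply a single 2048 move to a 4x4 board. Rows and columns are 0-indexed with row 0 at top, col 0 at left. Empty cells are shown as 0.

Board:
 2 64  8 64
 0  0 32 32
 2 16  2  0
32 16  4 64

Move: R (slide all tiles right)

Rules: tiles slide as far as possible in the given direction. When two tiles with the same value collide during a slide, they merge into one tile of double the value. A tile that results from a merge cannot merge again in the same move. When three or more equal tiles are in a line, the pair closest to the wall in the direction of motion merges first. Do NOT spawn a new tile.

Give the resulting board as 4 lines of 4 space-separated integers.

Slide right:
row 0: [2, 64, 8, 64] -> [2, 64, 8, 64]
row 1: [0, 0, 32, 32] -> [0, 0, 0, 64]
row 2: [2, 16, 2, 0] -> [0, 2, 16, 2]
row 3: [32, 16, 4, 64] -> [32, 16, 4, 64]

Answer:  2 64  8 64
 0  0  0 64
 0  2 16  2
32 16  4 64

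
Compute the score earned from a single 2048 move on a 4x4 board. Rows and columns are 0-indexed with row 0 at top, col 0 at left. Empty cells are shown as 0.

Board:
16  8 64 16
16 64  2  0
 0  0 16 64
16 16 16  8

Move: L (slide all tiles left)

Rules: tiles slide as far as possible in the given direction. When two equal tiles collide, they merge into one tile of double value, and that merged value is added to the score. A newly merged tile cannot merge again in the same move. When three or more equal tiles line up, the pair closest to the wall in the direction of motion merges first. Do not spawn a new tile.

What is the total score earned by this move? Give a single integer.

Slide left:
row 0: [16, 8, 64, 16] -> [16, 8, 64, 16]  score +0 (running 0)
row 1: [16, 64, 2, 0] -> [16, 64, 2, 0]  score +0 (running 0)
row 2: [0, 0, 16, 64] -> [16, 64, 0, 0]  score +0 (running 0)
row 3: [16, 16, 16, 8] -> [32, 16, 8, 0]  score +32 (running 32)
Board after move:
16  8 64 16
16 64  2  0
16 64  0  0
32 16  8  0

Answer: 32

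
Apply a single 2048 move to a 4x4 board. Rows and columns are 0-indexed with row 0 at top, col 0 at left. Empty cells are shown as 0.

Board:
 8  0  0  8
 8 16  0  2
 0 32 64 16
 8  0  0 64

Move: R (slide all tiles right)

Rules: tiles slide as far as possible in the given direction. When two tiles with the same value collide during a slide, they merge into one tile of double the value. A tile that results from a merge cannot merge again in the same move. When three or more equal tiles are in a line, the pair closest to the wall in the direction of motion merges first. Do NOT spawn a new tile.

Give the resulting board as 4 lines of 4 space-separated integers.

Answer:  0  0  0 16
 0  8 16  2
 0 32 64 16
 0  0  8 64

Derivation:
Slide right:
row 0: [8, 0, 0, 8] -> [0, 0, 0, 16]
row 1: [8, 16, 0, 2] -> [0, 8, 16, 2]
row 2: [0, 32, 64, 16] -> [0, 32, 64, 16]
row 3: [8, 0, 0, 64] -> [0, 0, 8, 64]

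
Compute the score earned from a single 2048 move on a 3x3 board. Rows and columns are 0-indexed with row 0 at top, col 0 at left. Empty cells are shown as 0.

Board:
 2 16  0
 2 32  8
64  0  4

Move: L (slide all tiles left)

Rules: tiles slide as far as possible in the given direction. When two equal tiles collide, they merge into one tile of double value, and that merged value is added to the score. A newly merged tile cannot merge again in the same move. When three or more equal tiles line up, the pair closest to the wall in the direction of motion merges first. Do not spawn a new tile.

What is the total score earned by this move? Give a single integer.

Slide left:
row 0: [2, 16, 0] -> [2, 16, 0]  score +0 (running 0)
row 1: [2, 32, 8] -> [2, 32, 8]  score +0 (running 0)
row 2: [64, 0, 4] -> [64, 4, 0]  score +0 (running 0)
Board after move:
 2 16  0
 2 32  8
64  4  0

Answer: 0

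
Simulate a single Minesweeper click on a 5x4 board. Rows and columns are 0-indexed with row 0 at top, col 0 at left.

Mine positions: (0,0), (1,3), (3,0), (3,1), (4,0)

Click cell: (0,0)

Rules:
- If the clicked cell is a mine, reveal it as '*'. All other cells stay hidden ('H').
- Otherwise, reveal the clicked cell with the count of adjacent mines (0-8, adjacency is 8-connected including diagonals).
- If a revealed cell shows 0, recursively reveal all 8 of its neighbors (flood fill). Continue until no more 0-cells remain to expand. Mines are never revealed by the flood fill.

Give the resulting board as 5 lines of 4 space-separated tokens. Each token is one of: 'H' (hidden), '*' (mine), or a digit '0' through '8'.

* H H H
H H H H
H H H H
H H H H
H H H H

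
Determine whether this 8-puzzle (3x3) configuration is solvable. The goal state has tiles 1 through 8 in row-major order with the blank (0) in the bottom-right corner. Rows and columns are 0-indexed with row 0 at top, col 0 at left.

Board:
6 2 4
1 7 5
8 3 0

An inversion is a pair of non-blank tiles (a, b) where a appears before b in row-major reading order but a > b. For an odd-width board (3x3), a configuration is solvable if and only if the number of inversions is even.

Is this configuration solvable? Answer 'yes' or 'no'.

Answer: yes

Derivation:
Inversions (pairs i<j in row-major order where tile[i] > tile[j] > 0): 12
12 is even, so the puzzle is solvable.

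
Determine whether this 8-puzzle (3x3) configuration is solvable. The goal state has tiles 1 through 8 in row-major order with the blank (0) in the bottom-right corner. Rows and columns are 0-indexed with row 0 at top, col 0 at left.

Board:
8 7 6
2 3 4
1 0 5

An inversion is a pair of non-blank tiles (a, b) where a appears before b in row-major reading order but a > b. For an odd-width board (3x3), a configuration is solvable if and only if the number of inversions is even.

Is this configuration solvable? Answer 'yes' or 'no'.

Answer: no

Derivation:
Inversions (pairs i<j in row-major order where tile[i] > tile[j] > 0): 21
21 is odd, so the puzzle is not solvable.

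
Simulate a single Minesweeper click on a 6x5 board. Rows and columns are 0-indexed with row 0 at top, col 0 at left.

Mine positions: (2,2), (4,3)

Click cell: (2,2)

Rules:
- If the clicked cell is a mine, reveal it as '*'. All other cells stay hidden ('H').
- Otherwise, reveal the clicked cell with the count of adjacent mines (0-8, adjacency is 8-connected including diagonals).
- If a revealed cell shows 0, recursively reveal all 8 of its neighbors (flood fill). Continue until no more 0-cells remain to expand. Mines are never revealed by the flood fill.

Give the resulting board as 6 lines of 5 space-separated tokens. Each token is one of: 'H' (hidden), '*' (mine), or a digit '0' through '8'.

H H H H H
H H H H H
H H * H H
H H H H H
H H H H H
H H H H H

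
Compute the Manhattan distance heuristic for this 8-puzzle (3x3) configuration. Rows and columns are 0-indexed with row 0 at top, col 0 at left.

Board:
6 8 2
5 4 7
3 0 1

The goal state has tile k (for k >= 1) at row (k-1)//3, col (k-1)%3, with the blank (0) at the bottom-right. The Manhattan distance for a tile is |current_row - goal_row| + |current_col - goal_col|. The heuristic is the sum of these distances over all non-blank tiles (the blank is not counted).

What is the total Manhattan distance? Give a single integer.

Answer: 19

Derivation:
Tile 6: (0,0)->(1,2) = 3
Tile 8: (0,1)->(2,1) = 2
Tile 2: (0,2)->(0,1) = 1
Tile 5: (1,0)->(1,1) = 1
Tile 4: (1,1)->(1,0) = 1
Tile 7: (1,2)->(2,0) = 3
Tile 3: (2,0)->(0,2) = 4
Tile 1: (2,2)->(0,0) = 4
Sum: 3 + 2 + 1 + 1 + 1 + 3 + 4 + 4 = 19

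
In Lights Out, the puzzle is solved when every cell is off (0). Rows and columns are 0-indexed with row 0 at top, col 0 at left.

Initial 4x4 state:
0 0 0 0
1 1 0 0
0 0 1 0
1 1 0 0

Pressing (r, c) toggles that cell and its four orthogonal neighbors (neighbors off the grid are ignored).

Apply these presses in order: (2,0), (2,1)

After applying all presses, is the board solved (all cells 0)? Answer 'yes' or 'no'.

Answer: yes

Derivation:
After press 1 at (2,0):
0 0 0 0
0 1 0 0
1 1 1 0
0 1 0 0

After press 2 at (2,1):
0 0 0 0
0 0 0 0
0 0 0 0
0 0 0 0

Lights still on: 0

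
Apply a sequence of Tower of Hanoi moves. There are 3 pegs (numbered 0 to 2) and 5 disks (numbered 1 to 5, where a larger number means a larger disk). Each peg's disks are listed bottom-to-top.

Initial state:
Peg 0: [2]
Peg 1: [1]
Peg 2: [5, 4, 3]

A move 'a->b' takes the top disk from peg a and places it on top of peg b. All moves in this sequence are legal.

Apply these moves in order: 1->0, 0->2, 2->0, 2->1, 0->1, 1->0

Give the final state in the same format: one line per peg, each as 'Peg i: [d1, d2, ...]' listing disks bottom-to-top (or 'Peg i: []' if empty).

After move 1 (1->0):
Peg 0: [2, 1]
Peg 1: []
Peg 2: [5, 4, 3]

After move 2 (0->2):
Peg 0: [2]
Peg 1: []
Peg 2: [5, 4, 3, 1]

After move 3 (2->0):
Peg 0: [2, 1]
Peg 1: []
Peg 2: [5, 4, 3]

After move 4 (2->1):
Peg 0: [2, 1]
Peg 1: [3]
Peg 2: [5, 4]

After move 5 (0->1):
Peg 0: [2]
Peg 1: [3, 1]
Peg 2: [5, 4]

After move 6 (1->0):
Peg 0: [2, 1]
Peg 1: [3]
Peg 2: [5, 4]

Answer: Peg 0: [2, 1]
Peg 1: [3]
Peg 2: [5, 4]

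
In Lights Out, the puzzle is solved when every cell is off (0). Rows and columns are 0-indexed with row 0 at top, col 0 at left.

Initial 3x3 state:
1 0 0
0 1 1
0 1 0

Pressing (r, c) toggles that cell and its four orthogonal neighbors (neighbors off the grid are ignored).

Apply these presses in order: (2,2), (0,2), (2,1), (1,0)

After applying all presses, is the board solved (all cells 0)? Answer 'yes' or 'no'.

Answer: no

Derivation:
After press 1 at (2,2):
1 0 0
0 1 0
0 0 1

After press 2 at (0,2):
1 1 1
0 1 1
0 0 1

After press 3 at (2,1):
1 1 1
0 0 1
1 1 0

After press 4 at (1,0):
0 1 1
1 1 1
0 1 0

Lights still on: 6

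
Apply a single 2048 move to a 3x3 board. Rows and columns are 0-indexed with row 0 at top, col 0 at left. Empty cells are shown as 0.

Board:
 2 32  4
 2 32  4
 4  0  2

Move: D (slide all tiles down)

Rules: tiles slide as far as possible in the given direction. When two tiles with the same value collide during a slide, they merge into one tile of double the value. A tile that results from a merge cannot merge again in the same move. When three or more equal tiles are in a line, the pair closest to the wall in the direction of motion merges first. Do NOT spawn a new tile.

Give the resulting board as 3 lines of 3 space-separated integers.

Slide down:
col 0: [2, 2, 4] -> [0, 4, 4]
col 1: [32, 32, 0] -> [0, 0, 64]
col 2: [4, 4, 2] -> [0, 8, 2]

Answer:  0  0  0
 4  0  8
 4 64  2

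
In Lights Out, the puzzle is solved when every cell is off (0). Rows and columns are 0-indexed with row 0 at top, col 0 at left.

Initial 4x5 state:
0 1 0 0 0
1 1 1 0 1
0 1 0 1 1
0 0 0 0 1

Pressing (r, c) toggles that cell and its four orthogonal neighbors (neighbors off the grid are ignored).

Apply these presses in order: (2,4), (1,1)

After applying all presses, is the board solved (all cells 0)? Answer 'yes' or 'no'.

Answer: yes

Derivation:
After press 1 at (2,4):
0 1 0 0 0
1 1 1 0 0
0 1 0 0 0
0 0 0 0 0

After press 2 at (1,1):
0 0 0 0 0
0 0 0 0 0
0 0 0 0 0
0 0 0 0 0

Lights still on: 0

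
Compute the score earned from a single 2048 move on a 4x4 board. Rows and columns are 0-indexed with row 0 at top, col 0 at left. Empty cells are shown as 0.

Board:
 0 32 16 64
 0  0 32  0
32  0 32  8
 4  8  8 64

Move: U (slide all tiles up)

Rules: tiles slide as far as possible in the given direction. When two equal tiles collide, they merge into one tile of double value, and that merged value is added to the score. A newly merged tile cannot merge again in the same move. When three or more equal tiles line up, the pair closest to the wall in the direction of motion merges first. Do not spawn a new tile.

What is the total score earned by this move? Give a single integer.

Slide up:
col 0: [0, 0, 32, 4] -> [32, 4, 0, 0]  score +0 (running 0)
col 1: [32, 0, 0, 8] -> [32, 8, 0, 0]  score +0 (running 0)
col 2: [16, 32, 32, 8] -> [16, 64, 8, 0]  score +64 (running 64)
col 3: [64, 0, 8, 64] -> [64, 8, 64, 0]  score +0 (running 64)
Board after move:
32 32 16 64
 4  8 64  8
 0  0  8 64
 0  0  0  0

Answer: 64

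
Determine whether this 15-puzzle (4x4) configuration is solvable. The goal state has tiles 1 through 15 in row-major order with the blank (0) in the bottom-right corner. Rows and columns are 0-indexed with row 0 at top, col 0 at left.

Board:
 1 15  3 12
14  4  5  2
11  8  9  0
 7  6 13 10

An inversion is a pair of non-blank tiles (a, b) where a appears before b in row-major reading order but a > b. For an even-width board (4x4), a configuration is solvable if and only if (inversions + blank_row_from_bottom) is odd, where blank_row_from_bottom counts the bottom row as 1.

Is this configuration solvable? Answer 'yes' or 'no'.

Inversions: 46
Blank is in row 2 (0-indexed from top), which is row 2 counting from the bottom (bottom = 1).
46 + 2 = 48, which is even, so the puzzle is not solvable.

Answer: no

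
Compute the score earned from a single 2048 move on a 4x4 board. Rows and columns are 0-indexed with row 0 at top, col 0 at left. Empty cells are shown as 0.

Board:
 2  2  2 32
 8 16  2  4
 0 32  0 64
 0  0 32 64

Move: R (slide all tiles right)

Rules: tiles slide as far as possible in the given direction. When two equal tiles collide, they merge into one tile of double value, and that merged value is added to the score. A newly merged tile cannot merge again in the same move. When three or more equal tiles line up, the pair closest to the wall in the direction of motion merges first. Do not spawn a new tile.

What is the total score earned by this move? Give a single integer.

Slide right:
row 0: [2, 2, 2, 32] -> [0, 2, 4, 32]  score +4 (running 4)
row 1: [8, 16, 2, 4] -> [8, 16, 2, 4]  score +0 (running 4)
row 2: [0, 32, 0, 64] -> [0, 0, 32, 64]  score +0 (running 4)
row 3: [0, 0, 32, 64] -> [0, 0, 32, 64]  score +0 (running 4)
Board after move:
 0  2  4 32
 8 16  2  4
 0  0 32 64
 0  0 32 64

Answer: 4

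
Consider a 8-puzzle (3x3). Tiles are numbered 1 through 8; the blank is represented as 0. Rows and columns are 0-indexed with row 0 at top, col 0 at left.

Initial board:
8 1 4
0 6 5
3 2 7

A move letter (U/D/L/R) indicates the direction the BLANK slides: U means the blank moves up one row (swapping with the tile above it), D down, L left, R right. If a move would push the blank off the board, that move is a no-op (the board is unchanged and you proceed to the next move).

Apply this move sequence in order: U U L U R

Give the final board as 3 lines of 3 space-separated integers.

Answer: 1 0 4
8 6 5
3 2 7

Derivation:
After move 1 (U):
0 1 4
8 6 5
3 2 7

After move 2 (U):
0 1 4
8 6 5
3 2 7

After move 3 (L):
0 1 4
8 6 5
3 2 7

After move 4 (U):
0 1 4
8 6 5
3 2 7

After move 5 (R):
1 0 4
8 6 5
3 2 7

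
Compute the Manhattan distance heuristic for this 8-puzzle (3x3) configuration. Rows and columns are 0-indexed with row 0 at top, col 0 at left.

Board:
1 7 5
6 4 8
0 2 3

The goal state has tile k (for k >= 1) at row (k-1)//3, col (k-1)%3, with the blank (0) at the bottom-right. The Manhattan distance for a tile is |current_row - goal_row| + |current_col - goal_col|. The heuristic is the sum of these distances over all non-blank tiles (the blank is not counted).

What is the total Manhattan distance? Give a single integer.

Tile 1: (0,0)->(0,0) = 0
Tile 7: (0,1)->(2,0) = 3
Tile 5: (0,2)->(1,1) = 2
Tile 6: (1,0)->(1,2) = 2
Tile 4: (1,1)->(1,0) = 1
Tile 8: (1,2)->(2,1) = 2
Tile 2: (2,1)->(0,1) = 2
Tile 3: (2,2)->(0,2) = 2
Sum: 0 + 3 + 2 + 2 + 1 + 2 + 2 + 2 = 14

Answer: 14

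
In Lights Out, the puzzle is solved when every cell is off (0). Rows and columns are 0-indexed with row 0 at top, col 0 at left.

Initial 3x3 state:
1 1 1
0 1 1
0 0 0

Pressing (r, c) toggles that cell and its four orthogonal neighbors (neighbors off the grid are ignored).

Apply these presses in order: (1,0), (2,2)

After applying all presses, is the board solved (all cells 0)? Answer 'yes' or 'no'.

After press 1 at (1,0):
0 1 1
1 0 1
1 0 0

After press 2 at (2,2):
0 1 1
1 0 0
1 1 1

Lights still on: 6

Answer: no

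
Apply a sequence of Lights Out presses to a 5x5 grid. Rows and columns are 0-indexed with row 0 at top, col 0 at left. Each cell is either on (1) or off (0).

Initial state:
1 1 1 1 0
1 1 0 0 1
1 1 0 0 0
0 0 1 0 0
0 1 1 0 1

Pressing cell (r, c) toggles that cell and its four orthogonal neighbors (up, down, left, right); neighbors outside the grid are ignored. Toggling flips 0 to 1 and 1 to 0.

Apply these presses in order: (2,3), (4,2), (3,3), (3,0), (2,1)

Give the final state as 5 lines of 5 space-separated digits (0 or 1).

Answer: 1 1 1 1 0
1 0 0 1 1
1 0 0 0 1
1 0 1 0 1
1 0 0 0 1

Derivation:
After press 1 at (2,3):
1 1 1 1 0
1 1 0 1 1
1 1 1 1 1
0 0 1 1 0
0 1 1 0 1

After press 2 at (4,2):
1 1 1 1 0
1 1 0 1 1
1 1 1 1 1
0 0 0 1 0
0 0 0 1 1

After press 3 at (3,3):
1 1 1 1 0
1 1 0 1 1
1 1 1 0 1
0 0 1 0 1
0 0 0 0 1

After press 4 at (3,0):
1 1 1 1 0
1 1 0 1 1
0 1 1 0 1
1 1 1 0 1
1 0 0 0 1

After press 5 at (2,1):
1 1 1 1 0
1 0 0 1 1
1 0 0 0 1
1 0 1 0 1
1 0 0 0 1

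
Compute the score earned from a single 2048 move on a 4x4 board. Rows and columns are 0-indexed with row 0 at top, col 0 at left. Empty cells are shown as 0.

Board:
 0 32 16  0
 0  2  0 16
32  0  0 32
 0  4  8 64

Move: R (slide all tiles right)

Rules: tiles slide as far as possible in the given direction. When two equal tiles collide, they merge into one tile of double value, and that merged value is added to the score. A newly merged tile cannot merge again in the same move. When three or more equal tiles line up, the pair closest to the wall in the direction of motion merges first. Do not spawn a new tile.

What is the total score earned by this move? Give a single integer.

Slide right:
row 0: [0, 32, 16, 0] -> [0, 0, 32, 16]  score +0 (running 0)
row 1: [0, 2, 0, 16] -> [0, 0, 2, 16]  score +0 (running 0)
row 2: [32, 0, 0, 32] -> [0, 0, 0, 64]  score +64 (running 64)
row 3: [0, 4, 8, 64] -> [0, 4, 8, 64]  score +0 (running 64)
Board after move:
 0  0 32 16
 0  0  2 16
 0  0  0 64
 0  4  8 64

Answer: 64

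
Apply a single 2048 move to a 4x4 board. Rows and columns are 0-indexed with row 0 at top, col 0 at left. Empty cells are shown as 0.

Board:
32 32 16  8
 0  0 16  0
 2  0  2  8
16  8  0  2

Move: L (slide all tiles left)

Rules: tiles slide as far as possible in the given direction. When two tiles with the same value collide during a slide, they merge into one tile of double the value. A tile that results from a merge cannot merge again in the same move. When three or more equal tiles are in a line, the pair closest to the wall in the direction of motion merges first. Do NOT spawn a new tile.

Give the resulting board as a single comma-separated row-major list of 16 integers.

Slide left:
row 0: [32, 32, 16, 8] -> [64, 16, 8, 0]
row 1: [0, 0, 16, 0] -> [16, 0, 0, 0]
row 2: [2, 0, 2, 8] -> [4, 8, 0, 0]
row 3: [16, 8, 0, 2] -> [16, 8, 2, 0]

Answer: 64, 16, 8, 0, 16, 0, 0, 0, 4, 8, 0, 0, 16, 8, 2, 0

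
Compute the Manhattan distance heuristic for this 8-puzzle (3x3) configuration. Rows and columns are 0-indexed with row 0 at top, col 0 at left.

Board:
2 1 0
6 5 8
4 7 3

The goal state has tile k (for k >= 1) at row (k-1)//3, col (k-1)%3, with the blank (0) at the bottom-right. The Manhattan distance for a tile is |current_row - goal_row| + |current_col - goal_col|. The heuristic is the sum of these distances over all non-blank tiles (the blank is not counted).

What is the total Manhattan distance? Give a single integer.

Answer: 10

Derivation:
Tile 2: (0,0)->(0,1) = 1
Tile 1: (0,1)->(0,0) = 1
Tile 6: (1,0)->(1,2) = 2
Tile 5: (1,1)->(1,1) = 0
Tile 8: (1,2)->(2,1) = 2
Tile 4: (2,0)->(1,0) = 1
Tile 7: (2,1)->(2,0) = 1
Tile 3: (2,2)->(0,2) = 2
Sum: 1 + 1 + 2 + 0 + 2 + 1 + 1 + 2 = 10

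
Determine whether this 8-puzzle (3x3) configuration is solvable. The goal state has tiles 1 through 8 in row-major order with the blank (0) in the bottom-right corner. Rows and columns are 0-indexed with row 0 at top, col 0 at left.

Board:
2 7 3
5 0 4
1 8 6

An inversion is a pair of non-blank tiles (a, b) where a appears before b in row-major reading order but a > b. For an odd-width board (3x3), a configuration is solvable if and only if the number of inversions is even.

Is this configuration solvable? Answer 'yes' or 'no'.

Inversions (pairs i<j in row-major order where tile[i] > tile[j] > 0): 11
11 is odd, so the puzzle is not solvable.

Answer: no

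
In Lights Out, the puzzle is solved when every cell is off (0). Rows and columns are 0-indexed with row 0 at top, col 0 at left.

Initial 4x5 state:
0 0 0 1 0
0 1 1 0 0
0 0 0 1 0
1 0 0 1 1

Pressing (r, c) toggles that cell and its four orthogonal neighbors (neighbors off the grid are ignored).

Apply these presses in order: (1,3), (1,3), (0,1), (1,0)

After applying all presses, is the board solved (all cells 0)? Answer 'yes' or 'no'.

After press 1 at (1,3):
0 0 0 0 0
0 1 0 1 1
0 0 0 0 0
1 0 0 1 1

After press 2 at (1,3):
0 0 0 1 0
0 1 1 0 0
0 0 0 1 0
1 0 0 1 1

After press 3 at (0,1):
1 1 1 1 0
0 0 1 0 0
0 0 0 1 0
1 0 0 1 1

After press 4 at (1,0):
0 1 1 1 0
1 1 1 0 0
1 0 0 1 0
1 0 0 1 1

Lights still on: 11

Answer: no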